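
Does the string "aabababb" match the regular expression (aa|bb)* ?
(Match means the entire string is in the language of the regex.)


|string| = 8; first = 'a'; last = 'b'

No, "aabababb" does not match (aa|bb)*


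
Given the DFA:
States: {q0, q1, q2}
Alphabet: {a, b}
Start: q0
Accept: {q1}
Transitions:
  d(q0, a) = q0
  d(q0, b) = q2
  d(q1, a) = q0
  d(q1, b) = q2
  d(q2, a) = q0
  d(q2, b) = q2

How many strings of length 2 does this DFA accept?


Enumerating all length-2 strings:
  "aa" -> q0 [reject]
  "ab" -> q2 [reject]
  "ba" -> q0 [reject]
  "bb" -> q2 [reject]

0 out of 4


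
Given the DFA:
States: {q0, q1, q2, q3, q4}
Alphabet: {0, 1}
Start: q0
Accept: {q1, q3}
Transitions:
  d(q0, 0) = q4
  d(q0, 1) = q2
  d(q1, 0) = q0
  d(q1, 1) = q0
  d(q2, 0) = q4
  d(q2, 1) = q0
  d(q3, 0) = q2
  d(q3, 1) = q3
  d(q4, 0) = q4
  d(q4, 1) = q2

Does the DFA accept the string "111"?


Trace: q0 -> q2 -> q0 -> q2
Final state: q2
Accept states: {q1, q3}

No, rejected (final state q2 is not an accept state)


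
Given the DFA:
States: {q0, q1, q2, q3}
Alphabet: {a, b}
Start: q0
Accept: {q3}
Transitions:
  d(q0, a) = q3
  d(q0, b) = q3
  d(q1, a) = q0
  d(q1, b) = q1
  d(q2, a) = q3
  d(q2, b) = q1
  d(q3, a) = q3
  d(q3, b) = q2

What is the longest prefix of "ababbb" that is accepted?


Run the DFA, marking each prefix where the state is accepting:
  "" -> q0 [reject]
  "a" -> q3 [accept]
  "ab" -> q2 [reject]
  "aba" -> q3 [accept]
  "abab" -> q2 [reject]
  "ababb" -> q1 [reject]
  "ababbb" -> q1 [reject]

"aba"


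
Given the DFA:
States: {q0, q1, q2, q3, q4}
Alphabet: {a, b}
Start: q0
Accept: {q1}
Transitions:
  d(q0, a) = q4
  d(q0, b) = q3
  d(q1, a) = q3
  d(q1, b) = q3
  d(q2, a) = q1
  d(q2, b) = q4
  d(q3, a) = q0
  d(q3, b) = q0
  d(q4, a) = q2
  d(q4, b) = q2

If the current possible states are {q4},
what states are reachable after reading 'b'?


Apply transition on 'b' from each current state:
  d(q4, b) = q2

{q2}


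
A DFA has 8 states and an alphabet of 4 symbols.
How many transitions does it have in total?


Each state has exactly one transition per symbol.
8 * 4 = 32

32


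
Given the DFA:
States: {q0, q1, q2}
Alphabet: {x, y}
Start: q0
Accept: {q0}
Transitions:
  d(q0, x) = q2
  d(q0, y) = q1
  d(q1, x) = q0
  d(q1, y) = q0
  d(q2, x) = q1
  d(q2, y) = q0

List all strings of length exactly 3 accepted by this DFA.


All strings of length 3: 8 total
Accepted: 2

"xxx", "xxy"


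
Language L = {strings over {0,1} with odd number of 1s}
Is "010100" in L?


count('1') = 2; 2 mod 2 = 0

No, "010100" is not in L


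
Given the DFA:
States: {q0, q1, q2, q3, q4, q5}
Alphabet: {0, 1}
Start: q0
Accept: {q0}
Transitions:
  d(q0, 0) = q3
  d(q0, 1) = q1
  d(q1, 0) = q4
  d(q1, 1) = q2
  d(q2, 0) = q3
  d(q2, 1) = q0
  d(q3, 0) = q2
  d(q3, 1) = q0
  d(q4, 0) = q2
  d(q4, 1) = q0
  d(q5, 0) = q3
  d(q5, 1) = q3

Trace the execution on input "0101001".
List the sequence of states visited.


Input: 0101001
d(q0, 0) = q3
d(q3, 1) = q0
d(q0, 0) = q3
d(q3, 1) = q0
d(q0, 0) = q3
d(q3, 0) = q2
d(q2, 1) = q0


q0 -> q3 -> q0 -> q3 -> q0 -> q3 -> q2 -> q0


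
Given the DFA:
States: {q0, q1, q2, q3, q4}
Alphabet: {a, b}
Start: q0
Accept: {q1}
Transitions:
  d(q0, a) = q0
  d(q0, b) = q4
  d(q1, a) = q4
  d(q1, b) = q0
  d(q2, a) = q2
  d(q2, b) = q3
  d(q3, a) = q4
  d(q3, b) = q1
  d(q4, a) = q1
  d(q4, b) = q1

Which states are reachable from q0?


BFS from q0:
  layer 0: {q0}
  layer 1: {q4}
  layer 2: {q1}

{q0, q1, q4}


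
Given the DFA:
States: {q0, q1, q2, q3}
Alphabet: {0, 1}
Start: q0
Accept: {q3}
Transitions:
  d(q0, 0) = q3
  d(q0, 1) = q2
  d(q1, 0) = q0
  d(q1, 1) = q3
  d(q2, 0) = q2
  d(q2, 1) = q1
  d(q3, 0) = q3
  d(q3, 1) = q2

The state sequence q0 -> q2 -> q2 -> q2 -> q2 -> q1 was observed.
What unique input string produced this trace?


Trace back each transition to find the symbol:
  q0 --[1]--> q2
  q2 --[0]--> q2
  q2 --[0]--> q2
  q2 --[0]--> q2
  q2 --[1]--> q1

"10001"


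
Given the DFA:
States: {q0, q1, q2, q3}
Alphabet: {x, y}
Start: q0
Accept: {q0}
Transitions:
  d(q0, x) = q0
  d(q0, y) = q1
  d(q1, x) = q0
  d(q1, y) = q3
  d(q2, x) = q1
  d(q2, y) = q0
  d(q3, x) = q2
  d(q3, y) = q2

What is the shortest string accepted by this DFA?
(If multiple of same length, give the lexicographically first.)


BFS by string length (lex-first path to each state shown):
  len 0: q0<-""
Found accept state at length 0.

"" (empty string)


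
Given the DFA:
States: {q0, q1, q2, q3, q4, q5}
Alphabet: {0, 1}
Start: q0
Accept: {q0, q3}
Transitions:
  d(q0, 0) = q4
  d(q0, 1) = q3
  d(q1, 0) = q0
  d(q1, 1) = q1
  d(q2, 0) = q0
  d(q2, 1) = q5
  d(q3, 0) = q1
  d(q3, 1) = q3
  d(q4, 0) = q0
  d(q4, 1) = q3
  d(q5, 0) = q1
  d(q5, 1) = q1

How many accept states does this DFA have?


Accept states listed: {q0, q3}
Counting: q0(1) q3(2)

2


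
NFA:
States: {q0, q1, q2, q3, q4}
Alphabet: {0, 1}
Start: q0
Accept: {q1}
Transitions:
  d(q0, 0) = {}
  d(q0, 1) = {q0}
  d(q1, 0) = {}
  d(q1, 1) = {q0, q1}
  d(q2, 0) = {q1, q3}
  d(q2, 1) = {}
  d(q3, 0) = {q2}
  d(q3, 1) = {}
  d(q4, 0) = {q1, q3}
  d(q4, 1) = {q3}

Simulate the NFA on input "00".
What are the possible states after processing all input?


Start: {q0}
  --0--> {}
  --0--> {}

{} (empty set, no valid transitions)


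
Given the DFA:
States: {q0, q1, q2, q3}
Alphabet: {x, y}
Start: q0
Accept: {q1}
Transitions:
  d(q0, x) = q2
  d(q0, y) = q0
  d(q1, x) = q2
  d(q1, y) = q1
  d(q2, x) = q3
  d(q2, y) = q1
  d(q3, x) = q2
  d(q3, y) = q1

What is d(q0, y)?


Looking up transition d(q0, y)

q0


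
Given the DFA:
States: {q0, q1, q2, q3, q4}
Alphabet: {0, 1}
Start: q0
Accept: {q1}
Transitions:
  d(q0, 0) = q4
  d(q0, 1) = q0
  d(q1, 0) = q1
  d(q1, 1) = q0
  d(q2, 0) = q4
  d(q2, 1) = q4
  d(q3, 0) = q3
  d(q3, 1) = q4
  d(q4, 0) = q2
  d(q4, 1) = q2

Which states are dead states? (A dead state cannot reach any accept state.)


Forward reachability from each state:
  q0 -> reaches {q0, q2, q4}, no accept state (dead)
  q1 -> reaches accept state q1 (live)
  q2 -> reaches {q2, q4}, no accept state (dead)
  q3 -> reaches {q2, q3, q4}, no accept state (dead)
  q4 -> reaches {q2, q4}, no accept state (dead)

{q0, q2, q3, q4}


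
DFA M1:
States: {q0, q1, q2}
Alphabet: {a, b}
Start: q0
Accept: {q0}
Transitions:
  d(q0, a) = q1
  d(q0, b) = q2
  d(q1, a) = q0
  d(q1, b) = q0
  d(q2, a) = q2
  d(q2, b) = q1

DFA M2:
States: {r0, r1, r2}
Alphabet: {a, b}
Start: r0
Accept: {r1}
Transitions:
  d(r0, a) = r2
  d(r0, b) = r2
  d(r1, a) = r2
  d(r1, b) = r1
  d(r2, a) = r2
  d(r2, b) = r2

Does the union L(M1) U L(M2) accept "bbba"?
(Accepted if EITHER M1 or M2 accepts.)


M1: final=q1 accepted=False
M2: final=r2 accepted=False

No, union rejects (neither accepts)


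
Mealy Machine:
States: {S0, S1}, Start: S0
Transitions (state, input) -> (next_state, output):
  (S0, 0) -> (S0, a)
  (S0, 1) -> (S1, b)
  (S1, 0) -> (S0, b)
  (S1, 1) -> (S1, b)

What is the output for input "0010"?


Step-by-step:
  (S0, 0) -> (S0, a)
  (S0, 0) -> (S0, a)
  (S0, 1) -> (S1, b)
  (S1, 0) -> (S0, b)

"aabb"


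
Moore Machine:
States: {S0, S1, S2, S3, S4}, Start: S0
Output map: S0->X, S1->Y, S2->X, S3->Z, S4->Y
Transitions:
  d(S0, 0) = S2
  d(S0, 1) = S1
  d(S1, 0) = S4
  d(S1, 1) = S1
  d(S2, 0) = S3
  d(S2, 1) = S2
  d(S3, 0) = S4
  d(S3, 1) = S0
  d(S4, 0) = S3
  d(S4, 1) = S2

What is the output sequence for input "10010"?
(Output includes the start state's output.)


Start: S0 (output X)
  --1--> S1 (output Y)
  --0--> S4 (output Y)
  --0--> S3 (output Z)
  --1--> S0 (output X)
  --0--> S2 (output X)

"XYYZXX"


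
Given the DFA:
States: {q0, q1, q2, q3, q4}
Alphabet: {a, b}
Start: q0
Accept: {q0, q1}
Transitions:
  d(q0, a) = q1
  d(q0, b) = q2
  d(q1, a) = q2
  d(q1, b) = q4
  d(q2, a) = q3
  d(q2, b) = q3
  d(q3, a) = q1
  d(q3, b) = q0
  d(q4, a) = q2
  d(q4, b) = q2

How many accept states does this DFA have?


Accept states listed: {q0, q1}
Counting: q0(1) q1(2)

2


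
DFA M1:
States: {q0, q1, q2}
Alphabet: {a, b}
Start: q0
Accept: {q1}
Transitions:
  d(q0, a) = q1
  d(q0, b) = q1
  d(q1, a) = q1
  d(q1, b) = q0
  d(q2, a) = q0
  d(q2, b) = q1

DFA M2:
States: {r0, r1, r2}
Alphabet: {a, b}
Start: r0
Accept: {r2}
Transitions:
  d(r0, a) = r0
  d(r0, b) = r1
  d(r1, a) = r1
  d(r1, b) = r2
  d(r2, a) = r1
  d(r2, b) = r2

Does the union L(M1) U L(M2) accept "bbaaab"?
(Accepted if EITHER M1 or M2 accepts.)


M1: final=q0 accepted=False
M2: final=r2 accepted=True

Yes, union accepts


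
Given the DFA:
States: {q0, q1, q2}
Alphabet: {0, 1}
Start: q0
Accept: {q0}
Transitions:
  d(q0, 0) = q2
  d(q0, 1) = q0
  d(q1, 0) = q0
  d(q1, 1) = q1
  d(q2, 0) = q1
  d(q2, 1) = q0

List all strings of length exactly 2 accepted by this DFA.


All strings of length 2: 4 total
Accepted: 2

"01", "11"


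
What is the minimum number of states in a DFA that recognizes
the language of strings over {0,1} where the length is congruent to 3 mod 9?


States track (length) mod 9.
Need 9 states: one per remainder 0..8; accept = remainder 3.

9


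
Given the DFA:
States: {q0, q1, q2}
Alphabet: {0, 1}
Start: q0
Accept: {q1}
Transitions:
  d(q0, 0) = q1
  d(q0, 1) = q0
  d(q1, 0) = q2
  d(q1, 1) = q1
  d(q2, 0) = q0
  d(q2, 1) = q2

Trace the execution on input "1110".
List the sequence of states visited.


Input: 1110
d(q0, 1) = q0
d(q0, 1) = q0
d(q0, 1) = q0
d(q0, 0) = q1


q0 -> q0 -> q0 -> q0 -> q1


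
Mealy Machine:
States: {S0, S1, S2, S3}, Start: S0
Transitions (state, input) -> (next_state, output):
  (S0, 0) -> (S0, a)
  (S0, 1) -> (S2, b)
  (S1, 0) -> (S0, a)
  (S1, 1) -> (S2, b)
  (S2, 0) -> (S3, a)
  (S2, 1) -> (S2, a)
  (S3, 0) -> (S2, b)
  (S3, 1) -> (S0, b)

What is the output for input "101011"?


Step-by-step:
  (S0, 1) -> (S2, b)
  (S2, 0) -> (S3, a)
  (S3, 1) -> (S0, b)
  (S0, 0) -> (S0, a)
  (S0, 1) -> (S2, b)
  (S2, 1) -> (S2, a)

"bababa"


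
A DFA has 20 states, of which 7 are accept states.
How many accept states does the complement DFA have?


Complement swaps accept and non-accept states.
20 - 7 = 13

13


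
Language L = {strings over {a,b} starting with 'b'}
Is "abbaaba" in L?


first symbol = 'a'

No, "abbaaba" is not in L


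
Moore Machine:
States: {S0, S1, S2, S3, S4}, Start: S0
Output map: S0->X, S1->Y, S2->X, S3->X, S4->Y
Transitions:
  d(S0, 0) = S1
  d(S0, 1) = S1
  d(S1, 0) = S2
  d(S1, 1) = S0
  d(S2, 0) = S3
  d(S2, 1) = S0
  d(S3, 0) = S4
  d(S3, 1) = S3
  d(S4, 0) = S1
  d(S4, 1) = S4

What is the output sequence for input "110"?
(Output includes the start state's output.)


Start: S0 (output X)
  --1--> S1 (output Y)
  --1--> S0 (output X)
  --0--> S1 (output Y)

"XYXY"


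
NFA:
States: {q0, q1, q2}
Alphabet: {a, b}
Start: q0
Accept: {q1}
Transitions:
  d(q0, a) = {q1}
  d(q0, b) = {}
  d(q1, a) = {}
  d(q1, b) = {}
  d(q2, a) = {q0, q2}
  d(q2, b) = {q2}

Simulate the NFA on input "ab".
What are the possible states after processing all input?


Start: {q0}
  --a--> {q1}
  --b--> {}

{} (empty set, no valid transitions)


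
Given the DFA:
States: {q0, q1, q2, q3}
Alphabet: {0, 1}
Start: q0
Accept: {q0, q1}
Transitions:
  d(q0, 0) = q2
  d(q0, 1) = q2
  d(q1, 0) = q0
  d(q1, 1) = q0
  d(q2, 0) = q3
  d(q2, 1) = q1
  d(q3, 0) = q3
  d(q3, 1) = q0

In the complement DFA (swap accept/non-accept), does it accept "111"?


Trace: q0 -> q2 -> q1 -> q0
Final: q0
Original accept: {q0, q1}
Complement: q0 is in original accept

No, complement rejects (original accepts)


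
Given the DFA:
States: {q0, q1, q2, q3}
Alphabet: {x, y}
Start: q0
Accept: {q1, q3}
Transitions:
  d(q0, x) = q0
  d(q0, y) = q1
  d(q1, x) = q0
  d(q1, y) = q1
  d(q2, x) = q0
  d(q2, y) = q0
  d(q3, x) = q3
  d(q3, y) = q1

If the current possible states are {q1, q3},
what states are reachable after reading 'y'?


Apply transition on 'y' from each current state:
  d(q1, y) = q1
  d(q3, y) = q1

{q1}


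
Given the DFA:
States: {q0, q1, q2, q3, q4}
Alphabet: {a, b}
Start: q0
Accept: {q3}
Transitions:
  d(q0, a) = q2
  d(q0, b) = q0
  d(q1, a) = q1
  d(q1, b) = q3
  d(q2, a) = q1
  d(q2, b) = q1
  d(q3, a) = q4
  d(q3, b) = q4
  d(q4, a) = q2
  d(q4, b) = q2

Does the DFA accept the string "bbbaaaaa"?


Trace: q0 -> q0 -> q0 -> q0 -> q2 -> q1 -> q1 -> q1 -> q1
Final state: q1
Accept states: {q3}

No, rejected (final state q1 is not an accept state)


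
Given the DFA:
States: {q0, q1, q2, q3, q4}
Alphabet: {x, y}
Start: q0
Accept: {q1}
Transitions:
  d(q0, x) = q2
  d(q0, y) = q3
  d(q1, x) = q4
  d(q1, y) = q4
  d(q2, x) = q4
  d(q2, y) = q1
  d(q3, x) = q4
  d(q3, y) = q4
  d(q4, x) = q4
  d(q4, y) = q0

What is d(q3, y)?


Looking up transition d(q3, y)

q4


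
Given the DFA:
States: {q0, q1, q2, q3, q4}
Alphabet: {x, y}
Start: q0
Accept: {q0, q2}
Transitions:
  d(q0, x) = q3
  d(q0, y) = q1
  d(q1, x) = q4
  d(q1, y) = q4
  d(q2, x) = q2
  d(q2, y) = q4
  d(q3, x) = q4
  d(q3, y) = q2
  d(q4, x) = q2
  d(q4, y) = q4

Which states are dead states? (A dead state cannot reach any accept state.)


Forward reachability from each state:
  q0 -> reaches accept state q0 (live)
  q1 -> reaches accept state q2 (live)
  q2 -> reaches accept state q2 (live)
  q3 -> reaches accept state q2 (live)
  q4 -> reaches accept state q2 (live)

None (all states can reach an accept state)


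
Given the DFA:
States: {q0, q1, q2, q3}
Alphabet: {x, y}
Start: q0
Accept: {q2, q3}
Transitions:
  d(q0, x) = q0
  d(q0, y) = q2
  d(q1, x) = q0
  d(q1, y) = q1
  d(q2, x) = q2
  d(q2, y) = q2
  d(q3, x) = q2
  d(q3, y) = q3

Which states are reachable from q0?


BFS from q0:
  layer 0: {q0}
  layer 1: {q2}

{q0, q2}


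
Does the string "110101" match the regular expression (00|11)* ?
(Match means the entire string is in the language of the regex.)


|string| = 6; first = '1'; last = '1'

No, "110101" does not match (00|11)*


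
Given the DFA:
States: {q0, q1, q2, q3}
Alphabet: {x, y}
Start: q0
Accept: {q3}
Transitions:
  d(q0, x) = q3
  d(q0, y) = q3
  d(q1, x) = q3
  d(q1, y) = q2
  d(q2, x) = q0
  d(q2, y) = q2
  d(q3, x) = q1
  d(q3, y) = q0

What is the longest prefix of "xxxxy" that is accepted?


Run the DFA, marking each prefix where the state is accepting:
  "" -> q0 [reject]
  "x" -> q3 [accept]
  "xx" -> q1 [reject]
  "xxx" -> q3 [accept]
  "xxxx" -> q1 [reject]
  "xxxxy" -> q2 [reject]

"xxx"


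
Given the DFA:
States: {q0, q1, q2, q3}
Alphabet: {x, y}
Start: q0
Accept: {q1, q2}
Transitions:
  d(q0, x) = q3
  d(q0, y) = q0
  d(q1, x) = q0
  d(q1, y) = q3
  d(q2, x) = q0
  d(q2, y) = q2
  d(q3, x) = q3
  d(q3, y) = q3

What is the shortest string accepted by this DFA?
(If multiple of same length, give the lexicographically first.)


BFS by string length (lex-first path to each state shown):
  len 0: q0<-""
  len 1: q0<-"y", q3<-"x"
  len 2: q0<-"yy", q3<-"xx"
  len 3: q0<-"yyy", q3<-"xxx"
  len 4: q0<-"yyyy", q3<-"xxxx"
  len 5: q0<-"yyyyy", q3<-"xxxxx"
  len 6: q0<-"yyyyyy", q3<-"xxxxxx"
  len 7: q0<-"yyyyyyy", q3<-"xxxxxxx"
  len 8: q0<-"yyyyyyyy", q3<-"xxxxxxxx"

No string accepted (empty language)


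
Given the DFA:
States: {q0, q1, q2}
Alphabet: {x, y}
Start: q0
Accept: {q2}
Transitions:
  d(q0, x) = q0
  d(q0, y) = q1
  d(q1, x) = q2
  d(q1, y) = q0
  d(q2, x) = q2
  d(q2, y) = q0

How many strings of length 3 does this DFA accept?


Enumerating all length-3 strings:
  "xxx" -> q0 [reject]
  "xxy" -> q1 [reject]
  "xyx" -> q2 [accept]
  "xyy" -> q0 [reject]
  "yxx" -> q2 [accept]
  "yxy" -> q0 [reject]
  "yyx" -> q0 [reject]
  "yyy" -> q1 [reject]

2 out of 8


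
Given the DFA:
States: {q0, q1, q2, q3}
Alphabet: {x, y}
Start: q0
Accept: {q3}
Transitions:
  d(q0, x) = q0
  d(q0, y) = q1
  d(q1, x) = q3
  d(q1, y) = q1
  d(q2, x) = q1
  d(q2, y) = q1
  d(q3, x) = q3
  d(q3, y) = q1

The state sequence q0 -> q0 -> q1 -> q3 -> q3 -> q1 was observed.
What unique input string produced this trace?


Trace back each transition to find the symbol:
  q0 --[x]--> q0
  q0 --[y]--> q1
  q1 --[x]--> q3
  q3 --[x]--> q3
  q3 --[y]--> q1

"xyxxy"


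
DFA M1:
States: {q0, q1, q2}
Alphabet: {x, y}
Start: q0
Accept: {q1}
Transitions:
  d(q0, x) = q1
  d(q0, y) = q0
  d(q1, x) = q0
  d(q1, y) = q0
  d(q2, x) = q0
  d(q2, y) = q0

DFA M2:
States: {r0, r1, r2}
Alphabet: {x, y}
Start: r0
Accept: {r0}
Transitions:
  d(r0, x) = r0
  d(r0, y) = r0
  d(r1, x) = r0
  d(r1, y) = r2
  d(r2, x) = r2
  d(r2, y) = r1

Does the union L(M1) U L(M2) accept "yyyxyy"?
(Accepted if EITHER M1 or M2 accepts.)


M1: final=q0 accepted=False
M2: final=r0 accepted=True

Yes, union accepts


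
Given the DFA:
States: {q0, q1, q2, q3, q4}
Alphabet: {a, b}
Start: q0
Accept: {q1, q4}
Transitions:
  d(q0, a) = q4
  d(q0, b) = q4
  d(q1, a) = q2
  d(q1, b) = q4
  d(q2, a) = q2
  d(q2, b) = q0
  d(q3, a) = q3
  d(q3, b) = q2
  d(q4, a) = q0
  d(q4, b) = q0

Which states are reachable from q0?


BFS from q0:
  layer 0: {q0}
  layer 1: {q4}

{q0, q4}


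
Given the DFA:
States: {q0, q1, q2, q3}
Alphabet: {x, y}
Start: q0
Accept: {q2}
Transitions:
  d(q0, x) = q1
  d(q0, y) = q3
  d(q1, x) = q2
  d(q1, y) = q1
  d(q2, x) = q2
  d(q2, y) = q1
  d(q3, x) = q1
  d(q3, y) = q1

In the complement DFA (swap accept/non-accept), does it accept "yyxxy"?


Trace: q0 -> q3 -> q1 -> q2 -> q2 -> q1
Final: q1
Original accept: {q2}
Complement: q1 is not in original accept

Yes, complement accepts (original rejects)


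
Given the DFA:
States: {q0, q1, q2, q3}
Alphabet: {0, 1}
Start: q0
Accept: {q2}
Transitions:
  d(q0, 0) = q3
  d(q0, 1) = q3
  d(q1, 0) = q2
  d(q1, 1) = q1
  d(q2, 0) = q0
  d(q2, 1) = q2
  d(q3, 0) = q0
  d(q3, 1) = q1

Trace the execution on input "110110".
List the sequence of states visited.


Input: 110110
d(q0, 1) = q3
d(q3, 1) = q1
d(q1, 0) = q2
d(q2, 1) = q2
d(q2, 1) = q2
d(q2, 0) = q0


q0 -> q3 -> q1 -> q2 -> q2 -> q2 -> q0


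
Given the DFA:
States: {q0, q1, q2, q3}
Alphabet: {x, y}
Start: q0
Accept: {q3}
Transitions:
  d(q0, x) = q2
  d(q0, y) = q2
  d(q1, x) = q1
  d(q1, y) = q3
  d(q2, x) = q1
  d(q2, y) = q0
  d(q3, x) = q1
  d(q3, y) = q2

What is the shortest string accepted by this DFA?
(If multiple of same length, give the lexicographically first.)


BFS by string length (lex-first path to each state shown):
  len 0: q0<-""
  len 1: q2<-"x"
  len 2: q0<-"xy", q1<-"xx"
  len 3: q1<-"xxx", q2<-"xyx", q3<-"xxy"
Found accept state at length 3.

"xxy"


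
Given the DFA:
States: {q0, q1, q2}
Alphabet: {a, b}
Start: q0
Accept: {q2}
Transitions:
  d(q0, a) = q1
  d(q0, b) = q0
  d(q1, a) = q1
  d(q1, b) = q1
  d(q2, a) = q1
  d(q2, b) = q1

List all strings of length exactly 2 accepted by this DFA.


All strings of length 2: 4 total
Accepted: 0

None


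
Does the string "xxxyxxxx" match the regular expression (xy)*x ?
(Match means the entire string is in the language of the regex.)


|string| = 8; first = 'x'; last = 'x'

No, "xxxyxxxx" does not match (xy)*x


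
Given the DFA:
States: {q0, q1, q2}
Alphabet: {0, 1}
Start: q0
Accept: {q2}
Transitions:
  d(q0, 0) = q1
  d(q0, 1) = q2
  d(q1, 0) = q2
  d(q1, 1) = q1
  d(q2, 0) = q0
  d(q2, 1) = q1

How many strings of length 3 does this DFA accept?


Enumerating all length-3 strings:
  "000" -> q0 [reject]
  "001" -> q1 [reject]
  "010" -> q2 [accept]
  "011" -> q1 [reject]
  "100" -> q1 [reject]
  "101" -> q2 [accept]
  "110" -> q2 [accept]
  "111" -> q1 [reject]

3 out of 8


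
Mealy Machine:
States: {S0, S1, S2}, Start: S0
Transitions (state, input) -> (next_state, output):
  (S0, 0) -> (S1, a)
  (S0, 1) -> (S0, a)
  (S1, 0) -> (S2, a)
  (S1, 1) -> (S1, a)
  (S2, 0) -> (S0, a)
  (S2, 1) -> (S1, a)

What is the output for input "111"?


Step-by-step:
  (S0, 1) -> (S0, a)
  (S0, 1) -> (S0, a)
  (S0, 1) -> (S0, a)

"aaa"


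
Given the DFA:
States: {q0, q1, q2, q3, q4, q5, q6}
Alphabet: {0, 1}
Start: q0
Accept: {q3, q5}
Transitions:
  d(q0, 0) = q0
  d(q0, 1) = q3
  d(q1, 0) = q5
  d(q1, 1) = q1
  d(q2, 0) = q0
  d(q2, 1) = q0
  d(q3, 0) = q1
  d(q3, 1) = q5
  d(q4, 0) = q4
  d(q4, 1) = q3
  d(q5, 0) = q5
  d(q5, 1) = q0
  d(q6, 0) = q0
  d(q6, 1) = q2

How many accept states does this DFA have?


Accept states listed: {q3, q5}
Counting: q3(1) q5(2)

2


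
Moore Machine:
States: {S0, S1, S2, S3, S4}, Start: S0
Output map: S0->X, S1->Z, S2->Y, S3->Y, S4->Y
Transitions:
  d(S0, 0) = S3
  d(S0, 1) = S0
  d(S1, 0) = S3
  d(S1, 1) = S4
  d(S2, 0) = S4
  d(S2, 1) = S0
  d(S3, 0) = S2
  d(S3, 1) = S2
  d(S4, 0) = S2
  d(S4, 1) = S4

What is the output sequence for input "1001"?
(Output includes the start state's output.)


Start: S0 (output X)
  --1--> S0 (output X)
  --0--> S3 (output Y)
  --0--> S2 (output Y)
  --1--> S0 (output X)

"XXYYX"


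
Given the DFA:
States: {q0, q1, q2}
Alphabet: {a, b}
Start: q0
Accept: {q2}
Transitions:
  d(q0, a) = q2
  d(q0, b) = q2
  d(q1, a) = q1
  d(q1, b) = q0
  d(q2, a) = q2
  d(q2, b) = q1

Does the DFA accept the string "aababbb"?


Trace: q0 -> q2 -> q2 -> q1 -> q1 -> q0 -> q2 -> q1
Final state: q1
Accept states: {q2}

No, rejected (final state q1 is not an accept state)


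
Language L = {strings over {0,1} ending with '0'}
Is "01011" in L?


last symbol = '1'

No, "01011" is not in L


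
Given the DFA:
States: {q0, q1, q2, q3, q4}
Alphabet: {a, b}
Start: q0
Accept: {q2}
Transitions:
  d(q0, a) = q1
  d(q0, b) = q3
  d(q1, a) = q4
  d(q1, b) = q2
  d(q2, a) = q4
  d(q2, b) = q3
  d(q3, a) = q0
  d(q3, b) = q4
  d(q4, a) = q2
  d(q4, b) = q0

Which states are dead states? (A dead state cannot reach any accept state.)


Forward reachability from each state:
  q0 -> reaches accept state q2 (live)
  q1 -> reaches accept state q2 (live)
  q2 -> reaches accept state q2 (live)
  q3 -> reaches accept state q2 (live)
  q4 -> reaches accept state q2 (live)

None (all states can reach an accept state)


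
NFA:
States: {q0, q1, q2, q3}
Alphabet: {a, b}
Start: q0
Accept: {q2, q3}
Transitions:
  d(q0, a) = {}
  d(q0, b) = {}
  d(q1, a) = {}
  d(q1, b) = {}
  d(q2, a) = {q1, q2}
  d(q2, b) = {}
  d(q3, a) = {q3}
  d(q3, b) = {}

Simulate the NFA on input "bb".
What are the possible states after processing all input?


Start: {q0}
  --b--> {}
  --b--> {}

{} (empty set, no valid transitions)


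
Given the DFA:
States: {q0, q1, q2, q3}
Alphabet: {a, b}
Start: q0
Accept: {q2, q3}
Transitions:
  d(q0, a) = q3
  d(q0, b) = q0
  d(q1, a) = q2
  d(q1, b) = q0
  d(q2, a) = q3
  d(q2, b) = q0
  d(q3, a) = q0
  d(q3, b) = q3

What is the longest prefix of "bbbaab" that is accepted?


Run the DFA, marking each prefix where the state is accepting:
  "" -> q0 [reject]
  "b" -> q0 [reject]
  "bb" -> q0 [reject]
  "bbb" -> q0 [reject]
  "bbba" -> q3 [accept]
  "bbbaa" -> q0 [reject]
  "bbbaab" -> q0 [reject]

"bbba"


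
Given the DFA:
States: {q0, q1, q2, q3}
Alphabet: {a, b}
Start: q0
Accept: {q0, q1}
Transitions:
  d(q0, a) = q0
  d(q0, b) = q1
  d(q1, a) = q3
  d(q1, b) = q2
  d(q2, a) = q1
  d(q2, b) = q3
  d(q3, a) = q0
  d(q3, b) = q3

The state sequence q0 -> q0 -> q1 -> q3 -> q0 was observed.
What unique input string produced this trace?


Trace back each transition to find the symbol:
  q0 --[a]--> q0
  q0 --[b]--> q1
  q1 --[a]--> q3
  q3 --[a]--> q0

"abaa"


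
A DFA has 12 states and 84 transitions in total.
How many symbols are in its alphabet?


Each state has exactly one transition per symbol.
|alphabet| = transitions / states = 84 / 12 = 7

7


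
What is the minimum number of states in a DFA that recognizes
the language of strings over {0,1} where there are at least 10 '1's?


States: count = 0, 1, ..., 9, and a final '>= 10' state.
Total: 10 + 1 = 11. Accept = '>= 10' state.

11


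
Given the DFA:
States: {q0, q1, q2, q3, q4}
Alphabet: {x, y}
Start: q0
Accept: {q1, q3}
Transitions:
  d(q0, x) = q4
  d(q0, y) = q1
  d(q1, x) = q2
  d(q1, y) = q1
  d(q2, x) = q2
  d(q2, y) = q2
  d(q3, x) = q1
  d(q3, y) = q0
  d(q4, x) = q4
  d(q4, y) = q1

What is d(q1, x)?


Looking up transition d(q1, x)

q2


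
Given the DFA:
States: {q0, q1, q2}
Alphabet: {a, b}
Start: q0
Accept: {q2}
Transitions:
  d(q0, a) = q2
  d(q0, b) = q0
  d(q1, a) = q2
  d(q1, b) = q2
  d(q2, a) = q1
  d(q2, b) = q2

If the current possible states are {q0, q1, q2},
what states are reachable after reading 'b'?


Apply transition on 'b' from each current state:
  d(q0, b) = q0
  d(q1, b) = q2
  d(q2, b) = q2

{q0, q2}


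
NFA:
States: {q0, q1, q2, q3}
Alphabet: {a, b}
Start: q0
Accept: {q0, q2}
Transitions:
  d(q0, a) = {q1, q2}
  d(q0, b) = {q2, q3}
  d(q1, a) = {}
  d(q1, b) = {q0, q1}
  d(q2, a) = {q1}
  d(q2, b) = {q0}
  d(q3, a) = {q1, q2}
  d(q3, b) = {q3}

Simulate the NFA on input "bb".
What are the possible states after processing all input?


Start: {q0}
  --b--> {q2, q3}
  --b--> {q0, q3}

{q0, q3}


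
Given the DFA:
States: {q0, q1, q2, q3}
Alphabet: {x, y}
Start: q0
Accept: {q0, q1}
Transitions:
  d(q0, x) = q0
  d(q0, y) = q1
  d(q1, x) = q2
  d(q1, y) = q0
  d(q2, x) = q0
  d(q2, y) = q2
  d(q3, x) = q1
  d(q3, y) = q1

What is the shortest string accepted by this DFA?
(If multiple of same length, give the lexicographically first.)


BFS by string length (lex-first path to each state shown):
  len 0: q0<-""
Found accept state at length 0.

"" (empty string)


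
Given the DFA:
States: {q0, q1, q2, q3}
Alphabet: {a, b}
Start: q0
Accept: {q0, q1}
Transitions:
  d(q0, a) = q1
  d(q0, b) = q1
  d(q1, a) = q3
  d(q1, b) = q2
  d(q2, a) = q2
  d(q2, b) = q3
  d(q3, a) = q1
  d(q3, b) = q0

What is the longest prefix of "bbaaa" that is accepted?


Run the DFA, marking each prefix where the state is accepting:
  "" -> q0 [accept]
  "b" -> q1 [accept]
  "bb" -> q2 [reject]
  "bba" -> q2 [reject]
  "bbaa" -> q2 [reject]
  "bbaaa" -> q2 [reject]

"b"


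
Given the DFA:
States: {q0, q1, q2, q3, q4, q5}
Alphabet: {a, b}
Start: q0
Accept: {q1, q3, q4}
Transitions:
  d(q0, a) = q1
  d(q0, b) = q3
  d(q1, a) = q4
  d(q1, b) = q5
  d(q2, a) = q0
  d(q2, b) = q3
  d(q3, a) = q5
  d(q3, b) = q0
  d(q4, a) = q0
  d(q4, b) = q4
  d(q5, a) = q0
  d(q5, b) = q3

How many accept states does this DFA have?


Accept states listed: {q1, q3, q4}
Counting: q1(1) q3(2) q4(3)

3


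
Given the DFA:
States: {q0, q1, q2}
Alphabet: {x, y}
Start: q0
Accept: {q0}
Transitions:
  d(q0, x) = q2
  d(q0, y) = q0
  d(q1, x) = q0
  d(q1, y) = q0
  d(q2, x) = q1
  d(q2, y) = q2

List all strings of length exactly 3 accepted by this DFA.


All strings of length 3: 8 total
Accepted: 3

"xxx", "xxy", "yyy"


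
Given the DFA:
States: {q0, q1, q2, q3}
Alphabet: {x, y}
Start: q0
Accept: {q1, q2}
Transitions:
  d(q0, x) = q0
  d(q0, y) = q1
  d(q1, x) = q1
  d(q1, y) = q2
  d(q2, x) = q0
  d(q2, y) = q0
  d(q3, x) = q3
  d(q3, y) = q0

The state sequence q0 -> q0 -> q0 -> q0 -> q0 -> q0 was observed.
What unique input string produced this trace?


Trace back each transition to find the symbol:
  q0 --[x]--> q0
  q0 --[x]--> q0
  q0 --[x]--> q0
  q0 --[x]--> q0
  q0 --[x]--> q0

"xxxxx"


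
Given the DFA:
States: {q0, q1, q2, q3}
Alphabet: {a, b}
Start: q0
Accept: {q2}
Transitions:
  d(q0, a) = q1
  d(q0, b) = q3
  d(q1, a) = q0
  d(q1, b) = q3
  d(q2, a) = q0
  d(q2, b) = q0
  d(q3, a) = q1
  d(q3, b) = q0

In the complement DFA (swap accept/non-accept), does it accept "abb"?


Trace: q0 -> q1 -> q3 -> q0
Final: q0
Original accept: {q2}
Complement: q0 is not in original accept

Yes, complement accepts (original rejects)


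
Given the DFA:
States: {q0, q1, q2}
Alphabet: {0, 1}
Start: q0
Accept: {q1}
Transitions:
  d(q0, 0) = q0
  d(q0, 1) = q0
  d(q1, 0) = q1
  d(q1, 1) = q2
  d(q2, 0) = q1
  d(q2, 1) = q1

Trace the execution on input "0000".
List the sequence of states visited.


Input: 0000
d(q0, 0) = q0
d(q0, 0) = q0
d(q0, 0) = q0
d(q0, 0) = q0


q0 -> q0 -> q0 -> q0 -> q0


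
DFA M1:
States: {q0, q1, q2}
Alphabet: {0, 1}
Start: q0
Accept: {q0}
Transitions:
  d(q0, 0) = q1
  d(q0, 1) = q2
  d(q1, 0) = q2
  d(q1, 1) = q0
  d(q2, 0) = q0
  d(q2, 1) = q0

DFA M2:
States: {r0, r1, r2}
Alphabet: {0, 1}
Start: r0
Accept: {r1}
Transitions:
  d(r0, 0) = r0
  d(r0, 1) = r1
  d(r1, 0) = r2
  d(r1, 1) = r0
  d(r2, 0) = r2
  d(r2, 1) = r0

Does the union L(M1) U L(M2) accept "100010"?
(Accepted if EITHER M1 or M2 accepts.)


M1: final=q1 accepted=False
M2: final=r0 accepted=False

No, union rejects (neither accepts)


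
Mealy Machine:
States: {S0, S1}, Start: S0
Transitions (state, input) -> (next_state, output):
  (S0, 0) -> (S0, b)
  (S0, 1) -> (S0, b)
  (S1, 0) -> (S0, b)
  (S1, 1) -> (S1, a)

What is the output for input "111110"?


Step-by-step:
  (S0, 1) -> (S0, b)
  (S0, 1) -> (S0, b)
  (S0, 1) -> (S0, b)
  (S0, 1) -> (S0, b)
  (S0, 1) -> (S0, b)
  (S0, 0) -> (S0, b)

"bbbbbb"


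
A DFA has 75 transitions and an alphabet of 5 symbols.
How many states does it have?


Each state has exactly one transition per symbol.
states = transitions / |alphabet| = 75 / 5 = 15

15


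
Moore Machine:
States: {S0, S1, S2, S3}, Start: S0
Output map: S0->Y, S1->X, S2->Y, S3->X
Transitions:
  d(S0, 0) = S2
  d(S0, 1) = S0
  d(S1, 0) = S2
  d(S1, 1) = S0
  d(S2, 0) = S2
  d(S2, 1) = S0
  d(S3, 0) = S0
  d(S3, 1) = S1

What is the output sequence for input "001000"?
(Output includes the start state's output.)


Start: S0 (output Y)
  --0--> S2 (output Y)
  --0--> S2 (output Y)
  --1--> S0 (output Y)
  --0--> S2 (output Y)
  --0--> S2 (output Y)
  --0--> S2 (output Y)

"YYYYYYY"


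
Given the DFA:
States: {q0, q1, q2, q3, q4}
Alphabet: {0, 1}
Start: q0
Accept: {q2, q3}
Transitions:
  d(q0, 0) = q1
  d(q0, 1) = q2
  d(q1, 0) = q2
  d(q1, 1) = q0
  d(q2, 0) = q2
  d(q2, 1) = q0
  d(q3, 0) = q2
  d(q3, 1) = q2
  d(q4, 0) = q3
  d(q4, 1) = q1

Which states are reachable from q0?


BFS from q0:
  layer 0: {q0}
  layer 1: {q1, q2}

{q0, q1, q2}


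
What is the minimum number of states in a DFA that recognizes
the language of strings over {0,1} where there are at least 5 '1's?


States: count = 0, 1, ..., 4, and a final '>= 5' state.
Total: 5 + 1 = 6. Accept = '>= 5' state.

6


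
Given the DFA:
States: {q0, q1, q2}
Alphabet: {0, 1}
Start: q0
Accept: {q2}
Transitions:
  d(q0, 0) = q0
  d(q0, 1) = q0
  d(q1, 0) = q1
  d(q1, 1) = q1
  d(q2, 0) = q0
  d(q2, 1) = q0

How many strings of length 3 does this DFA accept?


Enumerating all length-3 strings:
  "000" -> q0 [reject]
  "001" -> q0 [reject]
  "010" -> q0 [reject]
  "011" -> q0 [reject]
  "100" -> q0 [reject]
  "101" -> q0 [reject]
  "110" -> q0 [reject]
  "111" -> q0 [reject]

0 out of 8


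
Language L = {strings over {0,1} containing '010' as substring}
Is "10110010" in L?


'010' occurs at index 5

Yes, "10110010" is in L


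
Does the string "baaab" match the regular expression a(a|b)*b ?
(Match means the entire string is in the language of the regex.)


|string| = 5; first = 'b'; last = 'b'

No, "baaab" does not match a(a|b)*b


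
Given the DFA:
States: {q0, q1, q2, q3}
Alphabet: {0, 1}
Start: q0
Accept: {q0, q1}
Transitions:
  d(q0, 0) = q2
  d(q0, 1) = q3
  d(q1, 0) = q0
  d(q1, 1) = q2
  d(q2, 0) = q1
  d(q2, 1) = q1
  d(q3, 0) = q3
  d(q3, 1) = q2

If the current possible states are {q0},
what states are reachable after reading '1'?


Apply transition on '1' from each current state:
  d(q0, 1) = q3

{q3}


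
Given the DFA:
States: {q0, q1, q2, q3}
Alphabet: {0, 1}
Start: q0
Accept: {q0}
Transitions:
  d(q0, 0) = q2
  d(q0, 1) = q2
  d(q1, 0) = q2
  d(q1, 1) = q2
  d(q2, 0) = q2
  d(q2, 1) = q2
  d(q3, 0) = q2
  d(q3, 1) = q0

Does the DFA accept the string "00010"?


Trace: q0 -> q2 -> q2 -> q2 -> q2 -> q2
Final state: q2
Accept states: {q0}

No, rejected (final state q2 is not an accept state)


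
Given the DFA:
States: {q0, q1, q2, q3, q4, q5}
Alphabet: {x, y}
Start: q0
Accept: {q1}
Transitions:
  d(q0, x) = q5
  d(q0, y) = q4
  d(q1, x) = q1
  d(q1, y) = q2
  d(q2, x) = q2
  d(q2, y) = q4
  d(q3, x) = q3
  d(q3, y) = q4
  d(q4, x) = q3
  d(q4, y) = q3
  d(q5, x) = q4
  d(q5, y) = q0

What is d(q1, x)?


Looking up transition d(q1, x)

q1


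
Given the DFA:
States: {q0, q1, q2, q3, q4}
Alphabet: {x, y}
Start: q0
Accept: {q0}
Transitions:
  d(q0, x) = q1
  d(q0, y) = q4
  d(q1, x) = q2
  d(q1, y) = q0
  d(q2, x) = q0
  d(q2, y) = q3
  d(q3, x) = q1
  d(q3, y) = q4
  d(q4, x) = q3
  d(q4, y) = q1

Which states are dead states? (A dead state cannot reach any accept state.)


Forward reachability from each state:
  q0 -> reaches accept state q0 (live)
  q1 -> reaches accept state q0 (live)
  q2 -> reaches accept state q0 (live)
  q3 -> reaches accept state q0 (live)
  q4 -> reaches accept state q0 (live)

None (all states can reach an accept state)


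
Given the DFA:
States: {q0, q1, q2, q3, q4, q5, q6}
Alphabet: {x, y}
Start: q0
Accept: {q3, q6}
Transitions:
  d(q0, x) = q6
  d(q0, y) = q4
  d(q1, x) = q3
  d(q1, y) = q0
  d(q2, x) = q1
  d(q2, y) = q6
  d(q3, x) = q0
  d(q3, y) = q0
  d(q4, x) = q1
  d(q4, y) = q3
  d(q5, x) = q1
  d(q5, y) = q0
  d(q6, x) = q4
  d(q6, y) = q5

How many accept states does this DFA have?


Accept states listed: {q3, q6}
Counting: q3(1) q6(2)

2


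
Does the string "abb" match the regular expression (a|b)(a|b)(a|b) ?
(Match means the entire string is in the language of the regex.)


|string| = 3; first = 'a'; last = 'b'

Yes, "abb" matches (a|b)(a|b)(a|b)


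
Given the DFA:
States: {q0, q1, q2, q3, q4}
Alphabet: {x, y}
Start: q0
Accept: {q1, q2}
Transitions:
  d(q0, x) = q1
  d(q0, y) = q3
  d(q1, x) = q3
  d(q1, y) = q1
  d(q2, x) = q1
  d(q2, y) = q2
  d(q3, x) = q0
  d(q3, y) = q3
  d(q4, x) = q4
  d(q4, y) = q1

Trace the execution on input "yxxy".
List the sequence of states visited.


Input: yxxy
d(q0, y) = q3
d(q3, x) = q0
d(q0, x) = q1
d(q1, y) = q1


q0 -> q3 -> q0 -> q1 -> q1


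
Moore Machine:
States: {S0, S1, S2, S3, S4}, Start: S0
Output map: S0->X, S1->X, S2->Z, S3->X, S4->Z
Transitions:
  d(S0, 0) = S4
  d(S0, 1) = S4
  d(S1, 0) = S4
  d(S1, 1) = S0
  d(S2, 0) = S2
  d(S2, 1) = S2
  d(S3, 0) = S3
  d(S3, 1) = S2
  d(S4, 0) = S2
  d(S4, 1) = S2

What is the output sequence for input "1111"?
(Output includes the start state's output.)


Start: S0 (output X)
  --1--> S4 (output Z)
  --1--> S2 (output Z)
  --1--> S2 (output Z)
  --1--> S2 (output Z)

"XZZZZ"


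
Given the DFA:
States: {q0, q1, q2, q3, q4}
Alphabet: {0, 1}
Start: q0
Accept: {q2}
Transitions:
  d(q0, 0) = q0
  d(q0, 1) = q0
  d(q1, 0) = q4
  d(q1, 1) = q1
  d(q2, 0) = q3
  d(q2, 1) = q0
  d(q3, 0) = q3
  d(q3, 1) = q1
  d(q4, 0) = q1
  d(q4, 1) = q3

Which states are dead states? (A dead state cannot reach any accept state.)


Forward reachability from each state:
  q0 -> reaches {q0}, no accept state (dead)
  q1 -> reaches {q1, q3, q4}, no accept state (dead)
  q2 -> reaches accept state q2 (live)
  q3 -> reaches {q1, q3, q4}, no accept state (dead)
  q4 -> reaches {q1, q3, q4}, no accept state (dead)

{q0, q1, q3, q4}


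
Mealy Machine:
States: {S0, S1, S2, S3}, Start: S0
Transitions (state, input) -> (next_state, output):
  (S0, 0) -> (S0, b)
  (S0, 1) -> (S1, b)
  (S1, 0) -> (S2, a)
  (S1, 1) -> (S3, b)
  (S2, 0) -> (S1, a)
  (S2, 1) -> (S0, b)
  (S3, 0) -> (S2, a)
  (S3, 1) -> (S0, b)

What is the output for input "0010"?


Step-by-step:
  (S0, 0) -> (S0, b)
  (S0, 0) -> (S0, b)
  (S0, 1) -> (S1, b)
  (S1, 0) -> (S2, a)

"bbba"


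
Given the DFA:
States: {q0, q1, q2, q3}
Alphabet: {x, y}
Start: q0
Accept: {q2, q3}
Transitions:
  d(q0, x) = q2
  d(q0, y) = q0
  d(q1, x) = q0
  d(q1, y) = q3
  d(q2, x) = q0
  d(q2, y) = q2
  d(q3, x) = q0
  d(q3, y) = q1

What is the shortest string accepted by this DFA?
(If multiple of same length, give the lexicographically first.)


BFS by string length (lex-first path to each state shown):
  len 0: q0<-""
  len 1: q0<-"y", q2<-"x"
Found accept state at length 1.

"x"


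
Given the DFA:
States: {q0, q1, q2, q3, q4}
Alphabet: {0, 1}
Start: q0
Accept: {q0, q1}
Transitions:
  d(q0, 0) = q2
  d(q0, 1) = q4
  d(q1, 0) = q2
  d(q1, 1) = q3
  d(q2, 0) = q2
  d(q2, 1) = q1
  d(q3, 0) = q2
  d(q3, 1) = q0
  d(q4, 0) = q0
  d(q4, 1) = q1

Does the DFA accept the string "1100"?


Trace: q0 -> q4 -> q1 -> q2 -> q2
Final state: q2
Accept states: {q0, q1}

No, rejected (final state q2 is not an accept state)


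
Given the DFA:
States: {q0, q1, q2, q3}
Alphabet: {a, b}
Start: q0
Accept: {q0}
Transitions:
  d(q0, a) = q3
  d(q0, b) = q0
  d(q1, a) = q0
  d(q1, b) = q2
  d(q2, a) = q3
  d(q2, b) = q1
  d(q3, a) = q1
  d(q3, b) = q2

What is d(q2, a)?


Looking up transition d(q2, a)

q3


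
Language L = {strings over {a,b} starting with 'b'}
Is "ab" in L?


first symbol = 'a'

No, "ab" is not in L


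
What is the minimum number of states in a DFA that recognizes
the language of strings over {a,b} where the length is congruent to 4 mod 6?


States track (length) mod 6.
Need 6 states: one per remainder 0..5; accept = remainder 4.

6


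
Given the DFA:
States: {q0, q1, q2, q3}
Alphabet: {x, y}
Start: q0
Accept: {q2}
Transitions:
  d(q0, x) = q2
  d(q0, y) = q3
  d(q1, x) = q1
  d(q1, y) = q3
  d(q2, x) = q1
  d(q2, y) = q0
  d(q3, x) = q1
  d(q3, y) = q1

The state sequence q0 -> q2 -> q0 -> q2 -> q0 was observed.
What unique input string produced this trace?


Trace back each transition to find the symbol:
  q0 --[x]--> q2
  q2 --[y]--> q0
  q0 --[x]--> q2
  q2 --[y]--> q0

"xyxy"


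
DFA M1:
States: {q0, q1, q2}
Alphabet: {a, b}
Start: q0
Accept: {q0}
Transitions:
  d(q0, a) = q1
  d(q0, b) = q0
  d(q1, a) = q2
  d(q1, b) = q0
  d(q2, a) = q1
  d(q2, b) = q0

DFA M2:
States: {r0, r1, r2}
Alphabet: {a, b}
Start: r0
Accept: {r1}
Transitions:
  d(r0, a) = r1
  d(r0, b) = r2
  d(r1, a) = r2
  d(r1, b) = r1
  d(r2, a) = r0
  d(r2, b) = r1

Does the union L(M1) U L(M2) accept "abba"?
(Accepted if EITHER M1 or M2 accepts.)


M1: final=q1 accepted=False
M2: final=r2 accepted=False

No, union rejects (neither accepts)


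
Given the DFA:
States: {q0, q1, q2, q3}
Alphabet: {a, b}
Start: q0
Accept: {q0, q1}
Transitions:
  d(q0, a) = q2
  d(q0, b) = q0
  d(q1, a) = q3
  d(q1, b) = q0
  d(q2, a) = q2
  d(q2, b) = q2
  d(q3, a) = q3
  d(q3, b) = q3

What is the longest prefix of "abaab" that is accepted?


Run the DFA, marking each prefix where the state is accepting:
  "" -> q0 [accept]
  "a" -> q2 [reject]
  "ab" -> q2 [reject]
  "aba" -> q2 [reject]
  "abaa" -> q2 [reject]
  "abaab" -> q2 [reject]

""


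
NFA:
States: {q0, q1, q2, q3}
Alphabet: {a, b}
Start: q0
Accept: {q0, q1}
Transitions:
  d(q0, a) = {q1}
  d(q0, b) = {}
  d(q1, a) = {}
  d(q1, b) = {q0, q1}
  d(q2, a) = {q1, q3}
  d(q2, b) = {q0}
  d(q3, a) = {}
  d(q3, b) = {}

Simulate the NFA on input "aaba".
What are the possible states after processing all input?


Start: {q0}
  --a--> {q1}
  --a--> {}
  --b--> {}
  --a--> {}

{} (empty set, no valid transitions)


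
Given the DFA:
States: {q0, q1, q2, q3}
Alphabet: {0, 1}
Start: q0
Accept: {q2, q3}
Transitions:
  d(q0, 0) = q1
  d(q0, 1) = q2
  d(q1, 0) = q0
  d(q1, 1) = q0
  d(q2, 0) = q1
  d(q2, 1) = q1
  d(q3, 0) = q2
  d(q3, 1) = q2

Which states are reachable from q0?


BFS from q0:
  layer 0: {q0}
  layer 1: {q1, q2}

{q0, q1, q2}


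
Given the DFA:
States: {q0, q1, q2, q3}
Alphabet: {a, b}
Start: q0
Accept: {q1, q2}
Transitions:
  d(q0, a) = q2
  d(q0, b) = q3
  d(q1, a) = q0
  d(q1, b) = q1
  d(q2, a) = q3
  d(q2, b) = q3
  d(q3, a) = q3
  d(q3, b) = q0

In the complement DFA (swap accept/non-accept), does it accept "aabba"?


Trace: q0 -> q2 -> q3 -> q0 -> q3 -> q3
Final: q3
Original accept: {q1, q2}
Complement: q3 is not in original accept

Yes, complement accepts (original rejects)


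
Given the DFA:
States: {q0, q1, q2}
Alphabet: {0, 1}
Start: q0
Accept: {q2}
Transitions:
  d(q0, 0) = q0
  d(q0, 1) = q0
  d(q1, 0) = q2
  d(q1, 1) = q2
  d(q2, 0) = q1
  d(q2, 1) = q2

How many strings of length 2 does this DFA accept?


Enumerating all length-2 strings:
  "00" -> q0 [reject]
  "01" -> q0 [reject]
  "10" -> q0 [reject]
  "11" -> q0 [reject]

0 out of 4
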